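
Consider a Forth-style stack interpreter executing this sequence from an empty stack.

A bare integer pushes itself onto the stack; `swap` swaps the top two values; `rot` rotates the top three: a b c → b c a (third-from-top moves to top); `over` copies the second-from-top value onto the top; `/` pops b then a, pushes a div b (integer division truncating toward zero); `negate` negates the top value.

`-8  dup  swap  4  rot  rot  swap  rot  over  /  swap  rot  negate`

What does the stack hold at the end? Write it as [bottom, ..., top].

[0, -8, 8]

-8     -> [-8]
dup    -> [-8, -8]
swap   -> [-8, -8]
4      -> [-8, -8, 4]
rot    -> [-8, 4, -8]
rot    -> [4, -8, -8]
swap   -> [4, -8, -8]
rot    -> [-8, -8, 4]
over   -> [-8, -8, 4, -8]
/      -> [-8, -8, 0]
swap   -> [-8, 0, -8]
rot    -> [0, -8, -8]
negate -> [0, -8, 8]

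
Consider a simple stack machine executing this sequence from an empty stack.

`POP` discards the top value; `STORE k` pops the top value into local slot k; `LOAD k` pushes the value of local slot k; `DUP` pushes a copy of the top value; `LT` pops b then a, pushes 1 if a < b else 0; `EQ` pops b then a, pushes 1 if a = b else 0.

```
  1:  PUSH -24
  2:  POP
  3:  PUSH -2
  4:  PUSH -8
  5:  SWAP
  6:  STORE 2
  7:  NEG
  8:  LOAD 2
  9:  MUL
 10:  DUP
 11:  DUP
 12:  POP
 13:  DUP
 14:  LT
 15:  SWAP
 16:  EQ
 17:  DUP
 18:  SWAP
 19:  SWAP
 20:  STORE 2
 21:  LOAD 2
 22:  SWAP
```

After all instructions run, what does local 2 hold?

PUSH -24 → [-24]
POP      → []
PUSH -2  → [-2]
PUSH -8  → [-2, -8]
SWAP     → [-8, -2]
STORE 2  → [-8]
NEG      → [8]
LOAD 2   → [8, -2]
MUL      → [-16]
DUP      → [-16, -16]
DUP      → [-16, -16, -16]
POP      → [-16, -16]
DUP      → [-16, -16, -16]
LT       → [-16, 0]
SWAP     → [0, -16]
EQ       → [0]
DUP      → [0, 0]
SWAP     → [0, 0]
SWAP     → [0, 0]
STORE 2  → [0]
LOAD 2   → [0, 0]
SWAP     → [0, 0]

0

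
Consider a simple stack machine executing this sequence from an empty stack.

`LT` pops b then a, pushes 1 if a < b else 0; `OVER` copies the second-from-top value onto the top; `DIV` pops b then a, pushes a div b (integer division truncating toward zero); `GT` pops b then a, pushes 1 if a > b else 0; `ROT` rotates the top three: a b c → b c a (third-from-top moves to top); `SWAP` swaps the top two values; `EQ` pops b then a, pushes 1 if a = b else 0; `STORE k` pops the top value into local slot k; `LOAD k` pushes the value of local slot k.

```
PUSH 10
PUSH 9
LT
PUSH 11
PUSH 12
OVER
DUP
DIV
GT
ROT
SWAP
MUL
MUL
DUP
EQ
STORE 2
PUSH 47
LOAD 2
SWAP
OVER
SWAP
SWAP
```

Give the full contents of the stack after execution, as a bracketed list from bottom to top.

[1, 47, 1]

PUSH 10 -> [10]
PUSH 9  -> [10, 9]
LT      -> [0]
PUSH 11 -> [0, 11]
PUSH 12 -> [0, 11, 12]
OVER    -> [0, 11, 12, 11]
DUP     -> [0, 11, 12, 11, 11]
DIV     -> [0, 11, 12, 1]
GT      -> [0, 11, 1]
ROT     -> [11, 1, 0]
SWAP    -> [11, 0, 1]
MUL     -> [11, 0]
MUL     -> [0]
DUP     -> [0, 0]
EQ      -> [1]
STORE 2 -> []
PUSH 47 -> [47]
LOAD 2  -> [47, 1]
SWAP    -> [1, 47]
OVER    -> [1, 47, 1]
SWAP    -> [1, 1, 47]
SWAP    -> [1, 47, 1]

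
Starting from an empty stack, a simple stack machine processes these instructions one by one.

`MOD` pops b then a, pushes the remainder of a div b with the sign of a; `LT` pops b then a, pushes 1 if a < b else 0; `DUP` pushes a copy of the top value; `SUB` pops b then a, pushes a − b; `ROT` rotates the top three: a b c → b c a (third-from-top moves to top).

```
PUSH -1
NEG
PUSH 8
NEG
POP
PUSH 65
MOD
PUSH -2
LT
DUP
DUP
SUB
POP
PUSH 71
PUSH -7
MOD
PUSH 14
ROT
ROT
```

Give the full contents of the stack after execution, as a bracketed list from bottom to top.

[14, 0, 1]

PUSH -1 : [-1]
NEG     : [1]
PUSH 8  : [1, 8]
NEG     : [1, -8]
POP     : [1]
PUSH 65 : [1, 65]
MOD     : [1]
PUSH -2 : [1, -2]
LT      : [0]
DUP     : [0, 0]
DUP     : [0, 0, 0]
SUB     : [0, 0]
POP     : [0]
PUSH 71 : [0, 71]
PUSH -7 : [0, 71, -7]
MOD     : [0, 1]
PUSH 14 : [0, 1, 14]
ROT     : [1, 14, 0]
ROT     : [14, 0, 1]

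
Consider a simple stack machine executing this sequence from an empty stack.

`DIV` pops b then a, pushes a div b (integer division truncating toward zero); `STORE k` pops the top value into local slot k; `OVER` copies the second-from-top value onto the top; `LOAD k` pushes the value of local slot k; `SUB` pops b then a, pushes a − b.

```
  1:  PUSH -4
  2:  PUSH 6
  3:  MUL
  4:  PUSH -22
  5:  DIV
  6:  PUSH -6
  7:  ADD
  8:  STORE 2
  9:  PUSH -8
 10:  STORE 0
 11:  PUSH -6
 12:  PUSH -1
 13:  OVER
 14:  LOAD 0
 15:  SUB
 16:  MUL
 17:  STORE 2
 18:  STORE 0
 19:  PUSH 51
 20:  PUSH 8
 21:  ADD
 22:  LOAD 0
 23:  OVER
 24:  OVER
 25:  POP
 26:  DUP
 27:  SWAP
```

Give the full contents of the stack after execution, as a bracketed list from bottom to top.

PUSH -4  -> -4
PUSH 6   -> -4 6
MUL      -> -24
PUSH -22 -> -24 -22
DIV      -> 1
PUSH -6  -> 1 -6
ADD      -> -5
STORE 2  -> (empty)
PUSH -8  -> -8
STORE 0  -> (empty)
PUSH -6  -> -6
PUSH -1  -> -6 -1
OVER     -> -6 -1 -6
LOAD 0   -> -6 -1 -6 -8
SUB      -> -6 -1 2
MUL      -> -6 -2
STORE 2  -> -6
STORE 0  -> (empty)
PUSH 51  -> 51
PUSH 8   -> 51 8
ADD      -> 59
LOAD 0   -> 59 -6
OVER     -> 59 -6 59
OVER     -> 59 -6 59 -6
POP      -> 59 -6 59
DUP      -> 59 -6 59 59
SWAP     -> 59 -6 59 59

[59, -6, 59, 59]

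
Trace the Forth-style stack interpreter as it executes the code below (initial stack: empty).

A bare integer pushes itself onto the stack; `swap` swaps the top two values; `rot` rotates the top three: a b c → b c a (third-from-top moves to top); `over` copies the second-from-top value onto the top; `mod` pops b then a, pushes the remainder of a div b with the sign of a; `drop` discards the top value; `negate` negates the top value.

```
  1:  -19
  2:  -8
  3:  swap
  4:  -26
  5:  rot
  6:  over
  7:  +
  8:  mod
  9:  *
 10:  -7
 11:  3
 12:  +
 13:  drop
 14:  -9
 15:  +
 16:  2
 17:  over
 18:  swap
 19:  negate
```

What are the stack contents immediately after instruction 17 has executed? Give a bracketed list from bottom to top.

[485, 2, 485]

-19  : -19
-8   : -19 -8
swap : -8 -19
-26  : -8 -19 -26
rot  : -19 -26 -8
over : -19 -26 -8 -26
+    : -19 -26 -34
mod  : -19 -26
*    : 494
-7   : 494 -7
3    : 494 -7 3
+    : 494 -4
drop : 494
-9   : 494 -9
+    : 485
2    : 485 2
over : 485 2 485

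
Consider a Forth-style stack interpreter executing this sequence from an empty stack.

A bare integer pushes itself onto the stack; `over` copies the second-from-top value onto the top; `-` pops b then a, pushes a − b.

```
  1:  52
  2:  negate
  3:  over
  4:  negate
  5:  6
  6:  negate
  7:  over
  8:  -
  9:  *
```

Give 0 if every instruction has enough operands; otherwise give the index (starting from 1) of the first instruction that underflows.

3

52      52
negate  -52
over  — needs 2 operands, stack has 1 → underflow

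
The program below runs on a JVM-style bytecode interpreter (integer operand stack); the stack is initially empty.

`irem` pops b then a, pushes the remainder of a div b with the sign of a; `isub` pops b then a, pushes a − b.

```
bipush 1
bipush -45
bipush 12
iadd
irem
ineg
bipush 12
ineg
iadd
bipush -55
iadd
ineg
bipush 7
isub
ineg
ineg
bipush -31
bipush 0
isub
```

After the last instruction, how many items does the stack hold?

2

bipush 1   -> [1]
bipush -45 -> [1, -45]
bipush 12  -> [1, -45, 12]
iadd       -> [1, -33]
irem       -> [1]
ineg       -> [-1]
bipush 12  -> [-1, 12]
ineg       -> [-1, -12]
iadd       -> [-13]
bipush -55 -> [-13, -55]
iadd       -> [-68]
ineg       -> [68]
bipush 7   -> [68, 7]
isub       -> [61]
ineg       -> [-61]
ineg       -> [61]
bipush -31 -> [61, -31]
bipush 0   -> [61, -31, 0]
isub       -> [61, -31]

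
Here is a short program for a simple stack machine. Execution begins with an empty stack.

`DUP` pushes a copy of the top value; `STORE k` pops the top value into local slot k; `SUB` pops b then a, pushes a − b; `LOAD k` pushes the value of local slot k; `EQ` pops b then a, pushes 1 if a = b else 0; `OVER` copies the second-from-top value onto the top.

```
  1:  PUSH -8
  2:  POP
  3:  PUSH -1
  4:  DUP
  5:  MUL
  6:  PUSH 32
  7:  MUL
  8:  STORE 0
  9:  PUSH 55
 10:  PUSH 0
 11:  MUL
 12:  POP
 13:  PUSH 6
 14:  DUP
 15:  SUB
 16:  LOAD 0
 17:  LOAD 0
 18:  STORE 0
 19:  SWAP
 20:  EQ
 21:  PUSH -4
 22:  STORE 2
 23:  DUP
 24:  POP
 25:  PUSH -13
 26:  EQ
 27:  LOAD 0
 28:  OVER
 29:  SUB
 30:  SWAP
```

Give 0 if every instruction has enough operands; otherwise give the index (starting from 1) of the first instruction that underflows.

PUSH -8  : -8
POP      : (empty)
PUSH -1  : -1
DUP      : -1 -1
MUL      : 1
PUSH 32  : 1 32
MUL      : 32
STORE 0  : (empty)
PUSH 55  : 55
PUSH 0   : 55 0
MUL      : 0
POP      : (empty)
PUSH 6   : 6
DUP      : 6 6
SUB      : 0
LOAD 0   : 0 32
LOAD 0   : 0 32 32
STORE 0  : 0 32
SWAP     : 32 0
EQ       : 0
PUSH -4  : 0 -4
STORE 2  : 0
DUP      : 0 0
POP      : 0
PUSH -13 : 0 -13
EQ       : 0
LOAD 0   : 0 32
OVER     : 0 32 0
SUB      : 0 32
SWAP     : 32 0

0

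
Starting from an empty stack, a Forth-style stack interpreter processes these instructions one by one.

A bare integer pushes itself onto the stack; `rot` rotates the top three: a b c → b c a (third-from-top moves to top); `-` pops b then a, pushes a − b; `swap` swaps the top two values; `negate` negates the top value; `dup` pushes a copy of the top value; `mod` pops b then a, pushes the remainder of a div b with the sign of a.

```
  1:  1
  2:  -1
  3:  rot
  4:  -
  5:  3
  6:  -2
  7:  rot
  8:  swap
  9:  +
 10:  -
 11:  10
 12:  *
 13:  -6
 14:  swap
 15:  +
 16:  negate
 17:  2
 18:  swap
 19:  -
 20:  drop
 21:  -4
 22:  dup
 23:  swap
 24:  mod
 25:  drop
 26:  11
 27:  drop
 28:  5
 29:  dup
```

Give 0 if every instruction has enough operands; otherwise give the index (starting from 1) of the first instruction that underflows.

3

1   1
-1  1 -1
rot  — needs 3 operands, stack has 2 → underflow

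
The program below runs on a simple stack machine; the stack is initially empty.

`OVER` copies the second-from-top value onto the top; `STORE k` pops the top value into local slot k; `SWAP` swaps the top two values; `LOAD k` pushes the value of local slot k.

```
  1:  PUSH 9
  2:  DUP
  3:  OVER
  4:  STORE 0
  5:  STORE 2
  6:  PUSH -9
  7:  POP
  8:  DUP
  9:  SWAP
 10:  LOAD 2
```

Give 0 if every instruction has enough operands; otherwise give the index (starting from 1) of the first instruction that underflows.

PUSH 9  : 9
DUP     : 9 9
OVER    : 9 9 9
STORE 0 : 9 9
STORE 2 : 9
PUSH -9 : 9 -9
POP     : 9
DUP     : 9 9
SWAP    : 9 9
LOAD 2  : 9 9 9

0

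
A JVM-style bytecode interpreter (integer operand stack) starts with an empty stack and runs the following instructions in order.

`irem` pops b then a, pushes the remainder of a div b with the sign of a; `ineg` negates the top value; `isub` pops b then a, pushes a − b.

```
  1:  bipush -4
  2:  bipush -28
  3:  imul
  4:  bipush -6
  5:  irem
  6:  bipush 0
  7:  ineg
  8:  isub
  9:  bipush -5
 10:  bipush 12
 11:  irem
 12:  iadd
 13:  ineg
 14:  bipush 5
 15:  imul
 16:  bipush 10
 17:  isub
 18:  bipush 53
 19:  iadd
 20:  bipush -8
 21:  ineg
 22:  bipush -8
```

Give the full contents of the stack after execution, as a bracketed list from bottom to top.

[48, 8, -8]

bipush -4   -4
bipush -28  -4 -28
imul        112
bipush -6   112 -6
irem        4
bipush 0    4 0
ineg        4 0
isub        4
bipush -5   4 -5
bipush 12   4 -5 12
irem        4 -5
iadd        -1
ineg        1
bipush 5    1 5
imul        5
bipush 10   5 10
isub        -5
bipush 53   -5 53
iadd        48
bipush -8   48 -8
ineg        48 8
bipush -8   48 8 -8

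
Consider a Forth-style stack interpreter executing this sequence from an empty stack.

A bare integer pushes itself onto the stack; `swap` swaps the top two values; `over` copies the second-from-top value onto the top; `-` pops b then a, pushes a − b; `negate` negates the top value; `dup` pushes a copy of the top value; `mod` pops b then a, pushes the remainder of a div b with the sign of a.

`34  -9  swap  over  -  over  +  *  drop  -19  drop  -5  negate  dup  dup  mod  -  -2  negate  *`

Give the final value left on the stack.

10

34     -> 34
-9     -> 34 -9
swap   -> -9 34
over   -> -9 34 -9
-      -> -9 43
over   -> -9 43 -9
+      -> -9 34
*      -> -306
drop   -> (empty)
-19    -> -19
drop   -> (empty)
-5     -> -5
negate -> 5
dup    -> 5 5
dup    -> 5 5 5
mod    -> 5 0
-      -> 5
-2     -> 5 -2
negate -> 5 2
*      -> 10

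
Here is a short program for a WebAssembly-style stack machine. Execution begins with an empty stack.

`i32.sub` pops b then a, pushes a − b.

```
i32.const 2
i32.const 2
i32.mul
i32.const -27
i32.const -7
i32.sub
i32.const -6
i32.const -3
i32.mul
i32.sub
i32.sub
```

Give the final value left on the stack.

i32.const 2   -> [2]
i32.const 2   -> [2, 2]
i32.mul       -> [4]
i32.const -27 -> [4, -27]
i32.const -7  -> [4, -27, -7]
i32.sub       -> [4, -20]
i32.const -6  -> [4, -20, -6]
i32.const -3  -> [4, -20, -6, -3]
i32.mul       -> [4, -20, 18]
i32.sub       -> [4, -38]
i32.sub       -> [42]

42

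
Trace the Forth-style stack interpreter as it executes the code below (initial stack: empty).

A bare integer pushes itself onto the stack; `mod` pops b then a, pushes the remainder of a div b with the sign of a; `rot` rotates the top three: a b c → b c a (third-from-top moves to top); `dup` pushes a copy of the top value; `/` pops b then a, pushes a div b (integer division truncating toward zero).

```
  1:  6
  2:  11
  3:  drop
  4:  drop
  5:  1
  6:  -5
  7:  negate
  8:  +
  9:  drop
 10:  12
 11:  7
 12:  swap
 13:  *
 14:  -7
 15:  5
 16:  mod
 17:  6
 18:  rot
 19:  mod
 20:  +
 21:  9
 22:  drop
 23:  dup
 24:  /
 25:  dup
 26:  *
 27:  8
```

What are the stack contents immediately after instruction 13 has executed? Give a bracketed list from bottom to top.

[84]

6      -> 6
11     -> 6 11
drop   -> 6
drop   -> (empty)
1      -> 1
-5     -> 1 -5
negate -> 1 5
+      -> 6
drop   -> (empty)
12     -> 12
7      -> 12 7
swap   -> 7 12
*      -> 84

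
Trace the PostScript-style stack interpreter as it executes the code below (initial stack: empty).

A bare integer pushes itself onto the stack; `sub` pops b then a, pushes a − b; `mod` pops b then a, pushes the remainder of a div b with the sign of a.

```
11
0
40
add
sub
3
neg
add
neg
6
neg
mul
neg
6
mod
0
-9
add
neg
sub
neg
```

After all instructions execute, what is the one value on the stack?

11  -> 11
0   -> 11 0
40  -> 11 0 40
add -> 11 40
sub -> -29
3   -> -29 3
neg -> -29 -3
add -> -32
neg -> 32
6   -> 32 6
neg -> 32 -6
mul -> -192
neg -> 192
6   -> 192 6
mod -> 0
0   -> 0 0
-9  -> 0 0 -9
add -> 0 -9
neg -> 0 9
sub -> -9
neg -> 9

9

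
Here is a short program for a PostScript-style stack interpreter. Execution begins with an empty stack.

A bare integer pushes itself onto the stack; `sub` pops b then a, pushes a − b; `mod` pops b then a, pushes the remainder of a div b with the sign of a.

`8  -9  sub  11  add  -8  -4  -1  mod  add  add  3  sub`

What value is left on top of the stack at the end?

17

8   : [8]
-9  : [8, -9]
sub : [17]
11  : [17, 11]
add : [28]
-8  : [28, -8]
-4  : [28, -8, -4]
-1  : [28, -8, -4, -1]
mod : [28, -8, 0]
add : [28, -8]
add : [20]
3   : [20, 3]
sub : [17]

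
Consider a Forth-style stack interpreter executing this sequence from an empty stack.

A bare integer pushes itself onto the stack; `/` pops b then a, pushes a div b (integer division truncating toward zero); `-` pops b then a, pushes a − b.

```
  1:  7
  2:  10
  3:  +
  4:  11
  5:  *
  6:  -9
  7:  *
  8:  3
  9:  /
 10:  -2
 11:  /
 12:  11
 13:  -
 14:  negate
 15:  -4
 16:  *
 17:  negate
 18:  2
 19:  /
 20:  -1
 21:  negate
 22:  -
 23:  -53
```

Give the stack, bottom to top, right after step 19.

7      : 7
10     : 7 10
+      : 17
11     : 17 11
*      : 187
-9     : 187 -9
*      : -1683
3      : -1683 3
/      : -561
-2     : -561 -2
/      : 280
11     : 280 11
-      : 269
negate : -269
-4     : -269 -4
*      : 1076
negate : -1076
2      : -1076 2
/      : -538

[-538]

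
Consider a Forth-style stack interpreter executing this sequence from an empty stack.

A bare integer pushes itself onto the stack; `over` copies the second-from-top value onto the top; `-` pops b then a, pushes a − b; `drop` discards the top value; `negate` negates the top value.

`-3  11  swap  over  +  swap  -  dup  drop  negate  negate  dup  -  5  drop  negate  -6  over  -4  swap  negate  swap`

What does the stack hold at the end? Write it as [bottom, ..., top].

-3      -3
11      -3 11
swap    11 -3
over    11 -3 11
+       11 8
swap    8 11
-       -3
dup     -3 -3
drop    -3
negate  3
negate  -3
dup     -3 -3
-       0
5       0 5
drop    0
negate  0
-6      0 -6
over    0 -6 0
-4      0 -6 0 -4
swap    0 -6 -4 0
negate  0 -6 -4 0
swap    0 -6 0 -4

[0, -6, 0, -4]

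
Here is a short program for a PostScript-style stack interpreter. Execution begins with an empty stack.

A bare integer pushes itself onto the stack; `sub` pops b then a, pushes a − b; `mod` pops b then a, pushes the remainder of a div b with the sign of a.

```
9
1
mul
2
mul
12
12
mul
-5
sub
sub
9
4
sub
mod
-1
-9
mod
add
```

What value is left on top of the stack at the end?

-2

9   : [9]
1   : [9, 1]
mul : [9]
2   : [9, 2]
mul : [18]
12  : [18, 12]
12  : [18, 12, 12]
mul : [18, 144]
-5  : [18, 144, -5]
sub : [18, 149]
sub : [-131]
9   : [-131, 9]
4   : [-131, 9, 4]
sub : [-131, 5]
mod : [-1]
-1  : [-1, -1]
-9  : [-1, -1, -9]
mod : [-1, -1]
add : [-2]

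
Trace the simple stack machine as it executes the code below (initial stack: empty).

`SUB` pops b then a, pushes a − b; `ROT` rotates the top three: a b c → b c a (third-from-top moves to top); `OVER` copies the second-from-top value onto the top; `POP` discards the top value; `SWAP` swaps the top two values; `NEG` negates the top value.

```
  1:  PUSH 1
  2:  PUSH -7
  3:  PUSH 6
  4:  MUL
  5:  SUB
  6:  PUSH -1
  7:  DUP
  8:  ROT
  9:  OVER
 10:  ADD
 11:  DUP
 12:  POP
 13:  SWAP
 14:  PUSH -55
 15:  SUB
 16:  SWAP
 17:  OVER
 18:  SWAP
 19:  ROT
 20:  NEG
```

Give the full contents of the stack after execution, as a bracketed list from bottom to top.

[-1, 54, 42, -54]

PUSH 1    1
PUSH -7   1 -7
PUSH 6    1 -7 6
MUL       1 -42
SUB       43
PUSH -1   43 -1
DUP       43 -1 -1
ROT       -1 -1 43
OVER      -1 -1 43 -1
ADD       -1 -1 42
DUP       -1 -1 42 42
POP       -1 -1 42
SWAP      -1 42 -1
PUSH -55  -1 42 -1 -55
SUB       -1 42 54
SWAP      -1 54 42
OVER      -1 54 42 54
SWAP      -1 54 54 42
ROT       -1 54 42 54
NEG       -1 54 42 -54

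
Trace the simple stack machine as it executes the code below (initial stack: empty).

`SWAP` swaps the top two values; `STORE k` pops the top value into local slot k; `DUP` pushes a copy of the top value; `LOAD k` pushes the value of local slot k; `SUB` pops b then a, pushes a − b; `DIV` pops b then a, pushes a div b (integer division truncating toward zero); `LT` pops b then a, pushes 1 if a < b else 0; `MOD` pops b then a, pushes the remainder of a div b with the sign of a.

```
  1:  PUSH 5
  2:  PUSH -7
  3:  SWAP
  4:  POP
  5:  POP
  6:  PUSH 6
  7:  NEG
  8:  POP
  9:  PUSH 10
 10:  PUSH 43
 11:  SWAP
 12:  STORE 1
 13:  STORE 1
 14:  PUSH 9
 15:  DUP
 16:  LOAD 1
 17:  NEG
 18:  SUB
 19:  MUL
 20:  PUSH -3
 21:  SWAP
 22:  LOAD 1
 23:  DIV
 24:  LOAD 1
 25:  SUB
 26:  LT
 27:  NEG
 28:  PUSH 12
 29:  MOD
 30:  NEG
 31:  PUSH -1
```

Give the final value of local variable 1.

43

PUSH 5  -> 5
PUSH -7 -> 5 -7
SWAP    -> -7 5
POP     -> -7
POP     -> (empty)
PUSH 6  -> 6
NEG     -> -6
POP     -> (empty)
PUSH 10 -> 10
PUSH 43 -> 10 43
SWAP    -> 43 10
STORE 1 -> 43
STORE 1 -> (empty)
PUSH 9  -> 9
DUP     -> 9 9
LOAD 1  -> 9 9 43
NEG     -> 9 9 -43
SUB     -> 9 52
MUL     -> 468
PUSH -3 -> 468 -3
SWAP    -> -3 468
LOAD 1  -> -3 468 43
DIV     -> -3 10
LOAD 1  -> -3 10 43
SUB     -> -3 -33
LT      -> 0
NEG     -> 0
PUSH 12 -> 0 12
MOD     -> 0
NEG     -> 0
PUSH -1 -> 0 -1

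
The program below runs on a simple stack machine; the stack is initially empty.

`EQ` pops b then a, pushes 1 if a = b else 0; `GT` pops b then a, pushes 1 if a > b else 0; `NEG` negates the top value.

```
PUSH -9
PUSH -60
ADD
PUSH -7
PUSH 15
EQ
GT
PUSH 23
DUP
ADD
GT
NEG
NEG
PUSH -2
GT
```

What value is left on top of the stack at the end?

1

PUSH -9   [-9]
PUSH -60  [-9, -60]
ADD       [-69]
PUSH -7   [-69, -7]
PUSH 15   [-69, -7, 15]
EQ        [-69, 0]
GT        [0]
PUSH 23   [0, 23]
DUP       [0, 23, 23]
ADD       [0, 46]
GT        [0]
NEG       [0]
NEG       [0]
PUSH -2   [0, -2]
GT        [1]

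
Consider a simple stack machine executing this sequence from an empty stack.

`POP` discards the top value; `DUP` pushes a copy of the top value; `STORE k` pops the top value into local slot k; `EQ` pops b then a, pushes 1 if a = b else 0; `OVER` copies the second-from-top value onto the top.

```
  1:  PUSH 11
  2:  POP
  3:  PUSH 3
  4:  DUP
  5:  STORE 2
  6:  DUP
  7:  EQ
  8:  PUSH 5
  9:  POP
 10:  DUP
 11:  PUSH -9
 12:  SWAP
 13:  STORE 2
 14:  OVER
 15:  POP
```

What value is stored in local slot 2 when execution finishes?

PUSH 11 → 11
POP     → (empty)
PUSH 3  → 3
DUP     → 3 3
STORE 2 → 3
DUP     → 3 3
EQ      → 1
PUSH 5  → 1 5
POP     → 1
DUP     → 1 1
PUSH -9 → 1 1 -9
SWAP    → 1 -9 1
STORE 2 → 1 -9
OVER    → 1 -9 1
POP     → 1 -9

1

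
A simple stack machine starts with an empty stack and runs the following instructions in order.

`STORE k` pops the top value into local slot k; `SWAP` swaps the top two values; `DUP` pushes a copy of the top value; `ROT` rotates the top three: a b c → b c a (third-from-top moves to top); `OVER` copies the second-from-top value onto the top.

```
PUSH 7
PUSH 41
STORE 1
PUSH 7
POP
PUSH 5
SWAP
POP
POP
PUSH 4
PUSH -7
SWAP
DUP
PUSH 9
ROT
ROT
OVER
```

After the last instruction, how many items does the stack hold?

PUSH 7  : [7]
PUSH 41 : [7, 41]
STORE 1 : [7]
PUSH 7  : [7, 7]
POP     : [7]
PUSH 5  : [7, 5]
SWAP    : [5, 7]
POP     : [5]
POP     : []
PUSH 4  : [4]
PUSH -7 : [4, -7]
SWAP    : [-7, 4]
DUP     : [-7, 4, 4]
PUSH 9  : [-7, 4, 4, 9]
ROT     : [-7, 4, 9, 4]
ROT     : [-7, 9, 4, 4]
OVER    : [-7, 9, 4, 4, 4]

5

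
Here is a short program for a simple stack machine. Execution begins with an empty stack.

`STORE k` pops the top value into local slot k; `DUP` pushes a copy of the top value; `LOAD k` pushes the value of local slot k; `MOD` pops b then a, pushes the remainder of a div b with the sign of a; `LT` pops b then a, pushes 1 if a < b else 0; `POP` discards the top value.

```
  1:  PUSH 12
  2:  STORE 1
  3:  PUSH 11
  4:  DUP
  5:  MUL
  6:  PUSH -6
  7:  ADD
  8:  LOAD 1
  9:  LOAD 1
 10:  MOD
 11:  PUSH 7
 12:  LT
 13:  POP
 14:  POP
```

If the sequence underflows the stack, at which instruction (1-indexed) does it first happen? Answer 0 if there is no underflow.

PUSH 12 : 12
STORE 1 : (empty)
PUSH 11 : 11
DUP     : 11 11
MUL     : 121
PUSH -6 : 121 -6
ADD     : 115
LOAD 1  : 115 12
LOAD 1  : 115 12 12
MOD     : 115 0
PUSH 7  : 115 0 7
LT      : 115 1
POP     : 115
POP     : (empty)

0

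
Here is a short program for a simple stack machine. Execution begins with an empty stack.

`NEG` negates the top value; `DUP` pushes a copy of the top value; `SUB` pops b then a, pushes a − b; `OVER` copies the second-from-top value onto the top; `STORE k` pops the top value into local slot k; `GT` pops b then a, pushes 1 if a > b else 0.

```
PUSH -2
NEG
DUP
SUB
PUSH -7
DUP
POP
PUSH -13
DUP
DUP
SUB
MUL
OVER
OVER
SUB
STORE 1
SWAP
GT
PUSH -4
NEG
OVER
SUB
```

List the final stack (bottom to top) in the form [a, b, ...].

PUSH -2  : [-2]
NEG      : [2]
DUP      : [2, 2]
SUB      : [0]
PUSH -7  : [0, -7]
DUP      : [0, -7, -7]
POP      : [0, -7]
PUSH -13 : [0, -7, -13]
DUP      : [0, -7, -13, -13]
DUP      : [0, -7, -13, -13, -13]
SUB      : [0, -7, -13, 0]
MUL      : [0, -7, 0]
OVER     : [0, -7, 0, -7]
OVER     : [0, -7, 0, -7, 0]
SUB      : [0, -7, 0, -7]
STORE 1  : [0, -7, 0]
SWAP     : [0, 0, -7]
GT       : [0, 1]
PUSH -4  : [0, 1, -4]
NEG      : [0, 1, 4]
OVER     : [0, 1, 4, 1]
SUB      : [0, 1, 3]

[0, 1, 3]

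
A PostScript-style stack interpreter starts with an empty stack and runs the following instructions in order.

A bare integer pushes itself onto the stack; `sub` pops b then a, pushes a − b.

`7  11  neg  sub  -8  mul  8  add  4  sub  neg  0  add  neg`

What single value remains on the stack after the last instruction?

-140

7    7
11   7 11
neg  7 -11
sub  18
-8   18 -8
mul  -144
8    -144 8
add  -136
4    -136 4
sub  -140
neg  140
0    140 0
add  140
neg  -140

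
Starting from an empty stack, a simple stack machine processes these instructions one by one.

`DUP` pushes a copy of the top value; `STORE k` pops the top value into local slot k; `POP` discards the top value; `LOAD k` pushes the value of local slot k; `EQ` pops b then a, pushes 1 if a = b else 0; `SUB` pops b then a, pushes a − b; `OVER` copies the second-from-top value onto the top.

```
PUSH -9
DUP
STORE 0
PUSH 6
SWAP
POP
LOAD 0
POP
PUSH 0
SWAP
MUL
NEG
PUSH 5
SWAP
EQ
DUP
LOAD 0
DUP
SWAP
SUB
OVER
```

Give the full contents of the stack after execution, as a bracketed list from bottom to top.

[0, 0, 0, 0]

PUSH -9 : -9
DUP     : -9 -9
STORE 0 : -9
PUSH 6  : -9 6
SWAP    : 6 -9
POP     : 6
LOAD 0  : 6 -9
POP     : 6
PUSH 0  : 6 0
SWAP    : 0 6
MUL     : 0
NEG     : 0
PUSH 5  : 0 5
SWAP    : 5 0
EQ      : 0
DUP     : 0 0
LOAD 0  : 0 0 -9
DUP     : 0 0 -9 -9
SWAP    : 0 0 -9 -9
SUB     : 0 0 0
OVER    : 0 0 0 0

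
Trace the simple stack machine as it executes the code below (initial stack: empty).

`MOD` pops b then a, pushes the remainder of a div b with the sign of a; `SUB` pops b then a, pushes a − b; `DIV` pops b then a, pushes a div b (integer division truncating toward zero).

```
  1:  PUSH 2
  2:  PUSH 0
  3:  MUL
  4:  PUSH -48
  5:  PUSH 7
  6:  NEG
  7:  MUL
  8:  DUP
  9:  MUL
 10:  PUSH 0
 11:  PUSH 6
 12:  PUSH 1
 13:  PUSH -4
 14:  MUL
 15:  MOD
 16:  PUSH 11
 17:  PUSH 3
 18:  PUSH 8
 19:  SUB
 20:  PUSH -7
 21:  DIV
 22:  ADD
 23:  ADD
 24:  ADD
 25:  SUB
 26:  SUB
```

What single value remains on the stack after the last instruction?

PUSH 2   → 2
PUSH 0   → 2 0
MUL      → 0
PUSH -48 → 0 -48
PUSH 7   → 0 -48 7
NEG      → 0 -48 -7
MUL      → 0 336
DUP      → 0 336 336
MUL      → 0 112896
PUSH 0   → 0 112896 0
PUSH 6   → 0 112896 0 6
PUSH 1   → 0 112896 0 6 1
PUSH -4  → 0 112896 0 6 1 -4
MUL      → 0 112896 0 6 -4
MOD      → 0 112896 0 2
PUSH 11  → 0 112896 0 2 11
PUSH 3   → 0 112896 0 2 11 3
PUSH 8   → 0 112896 0 2 11 3 8
SUB      → 0 112896 0 2 11 -5
PUSH -7  → 0 112896 0 2 11 -5 -7
DIV      → 0 112896 0 2 11 0
ADD      → 0 112896 0 2 11
ADD      → 0 112896 0 13
ADD      → 0 112896 13
SUB      → 0 112883
SUB      → -112883

-112883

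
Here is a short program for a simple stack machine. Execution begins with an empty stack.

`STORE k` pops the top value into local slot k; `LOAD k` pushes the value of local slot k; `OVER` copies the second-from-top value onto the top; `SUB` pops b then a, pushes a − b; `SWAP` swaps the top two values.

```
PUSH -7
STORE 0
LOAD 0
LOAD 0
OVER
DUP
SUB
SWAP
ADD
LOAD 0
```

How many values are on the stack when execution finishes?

3

PUSH -7  [-7]
STORE 0  []
LOAD 0   [-7]
LOAD 0   [-7, -7]
OVER     [-7, -7, -7]
DUP      [-7, -7, -7, -7]
SUB      [-7, -7, 0]
SWAP     [-7, 0, -7]
ADD      [-7, -7]
LOAD 0   [-7, -7, -7]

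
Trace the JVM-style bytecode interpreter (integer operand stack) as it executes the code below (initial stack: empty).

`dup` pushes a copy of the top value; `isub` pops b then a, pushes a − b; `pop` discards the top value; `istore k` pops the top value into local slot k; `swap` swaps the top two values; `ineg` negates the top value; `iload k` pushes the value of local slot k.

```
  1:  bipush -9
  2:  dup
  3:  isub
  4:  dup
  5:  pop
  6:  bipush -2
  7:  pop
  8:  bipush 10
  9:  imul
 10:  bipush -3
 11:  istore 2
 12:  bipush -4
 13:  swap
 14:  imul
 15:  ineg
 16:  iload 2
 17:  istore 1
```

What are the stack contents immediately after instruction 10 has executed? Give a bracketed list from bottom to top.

bipush -9 -> -9
dup       -> -9 -9
isub      -> 0
dup       -> 0 0
pop       -> 0
bipush -2 -> 0 -2
pop       -> 0
bipush 10 -> 0 10
imul      -> 0
bipush -3 -> 0 -3

[0, -3]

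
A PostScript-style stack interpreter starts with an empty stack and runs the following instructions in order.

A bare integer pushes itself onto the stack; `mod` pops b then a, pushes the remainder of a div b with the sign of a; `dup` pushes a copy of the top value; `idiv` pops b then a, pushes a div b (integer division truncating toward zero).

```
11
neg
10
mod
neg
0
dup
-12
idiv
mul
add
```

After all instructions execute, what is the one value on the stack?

1

11   : [11]
neg  : [-11]
10   : [-11, 10]
mod  : [-1]
neg  : [1]
0    : [1, 0]
dup  : [1, 0, 0]
-12  : [1, 0, 0, -12]
idiv : [1, 0, 0]
mul  : [1, 0]
add  : [1]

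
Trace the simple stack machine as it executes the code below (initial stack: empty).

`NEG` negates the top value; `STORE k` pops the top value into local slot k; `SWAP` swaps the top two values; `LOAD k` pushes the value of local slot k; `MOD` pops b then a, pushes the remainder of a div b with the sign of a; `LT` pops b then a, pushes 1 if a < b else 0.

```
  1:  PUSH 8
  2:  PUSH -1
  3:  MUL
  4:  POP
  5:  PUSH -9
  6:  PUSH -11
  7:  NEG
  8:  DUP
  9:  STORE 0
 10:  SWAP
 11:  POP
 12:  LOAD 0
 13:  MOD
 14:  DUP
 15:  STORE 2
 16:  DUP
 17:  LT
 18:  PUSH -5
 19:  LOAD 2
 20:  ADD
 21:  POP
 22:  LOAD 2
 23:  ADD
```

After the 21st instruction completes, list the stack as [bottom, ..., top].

[0]

PUSH 8   -> [8]
PUSH -1  -> [8, -1]
MUL      -> [-8]
POP      -> []
PUSH -9  -> [-9]
PUSH -11 -> [-9, -11]
NEG      -> [-9, 11]
DUP      -> [-9, 11, 11]
STORE 0  -> [-9, 11]
SWAP     -> [11, -9]
POP      -> [11]
LOAD 0   -> [11, 11]
MOD      -> [0]
DUP      -> [0, 0]
STORE 2  -> [0]
DUP      -> [0, 0]
LT       -> [0]
PUSH -5  -> [0, -5]
LOAD 2   -> [0, -5, 0]
ADD      -> [0, -5]
POP      -> [0]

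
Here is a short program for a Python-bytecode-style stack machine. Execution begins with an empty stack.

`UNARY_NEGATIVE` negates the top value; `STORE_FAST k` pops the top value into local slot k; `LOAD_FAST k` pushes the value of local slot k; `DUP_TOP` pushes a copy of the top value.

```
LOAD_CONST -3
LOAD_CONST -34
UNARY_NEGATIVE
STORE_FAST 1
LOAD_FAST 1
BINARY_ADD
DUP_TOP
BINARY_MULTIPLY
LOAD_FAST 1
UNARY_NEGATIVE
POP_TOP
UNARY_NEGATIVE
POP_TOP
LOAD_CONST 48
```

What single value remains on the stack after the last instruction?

LOAD_CONST -3   : -3
LOAD_CONST -34  : -3 -34
UNARY_NEGATIVE  : -3 34
STORE_FAST 1    : -3
LOAD_FAST 1     : -3 34
BINARY_ADD      : 31
DUP_TOP         : 31 31
BINARY_MULTIPLY : 961
LOAD_FAST 1     : 961 34
UNARY_NEGATIVE  : 961 -34
POP_TOP         : 961
UNARY_NEGATIVE  : -961
POP_TOP         : (empty)
LOAD_CONST 48   : 48

48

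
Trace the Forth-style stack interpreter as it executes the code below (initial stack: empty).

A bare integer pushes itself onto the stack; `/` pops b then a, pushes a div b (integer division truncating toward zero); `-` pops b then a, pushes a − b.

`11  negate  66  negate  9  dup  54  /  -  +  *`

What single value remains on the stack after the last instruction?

627

11     → [11]
negate → [-11]
66     → [-11, 66]
negate → [-11, -66]
9      → [-11, -66, 9]
dup    → [-11, -66, 9, 9]
54     → [-11, -66, 9, 9, 54]
/      → [-11, -66, 9, 0]
-      → [-11, -66, 9]
+      → [-11, -57]
*      → [627]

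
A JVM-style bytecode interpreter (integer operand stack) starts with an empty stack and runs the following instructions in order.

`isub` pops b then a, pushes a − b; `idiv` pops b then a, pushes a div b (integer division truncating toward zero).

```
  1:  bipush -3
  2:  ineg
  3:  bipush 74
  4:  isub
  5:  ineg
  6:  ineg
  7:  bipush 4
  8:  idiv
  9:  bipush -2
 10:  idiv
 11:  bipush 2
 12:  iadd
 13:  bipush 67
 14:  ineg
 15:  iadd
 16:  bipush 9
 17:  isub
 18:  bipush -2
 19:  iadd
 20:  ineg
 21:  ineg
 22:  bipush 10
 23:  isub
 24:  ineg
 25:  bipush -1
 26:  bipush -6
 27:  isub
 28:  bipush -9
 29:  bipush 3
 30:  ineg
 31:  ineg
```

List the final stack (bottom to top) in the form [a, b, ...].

bipush -3  -3
ineg       3
bipush 74  3 74
isub       -71
ineg       71
ineg       -71
bipush 4   -71 4
idiv       -17
bipush -2  -17 -2
idiv       8
bipush 2   8 2
iadd       10
bipush 67  10 67
ineg       10 -67
iadd       -57
bipush 9   -57 9
isub       -66
bipush -2  -66 -2
iadd       -68
ineg       68
ineg       -68
bipush 10  -68 10
isub       -78
ineg       78
bipush -1  78 -1
bipush -6  78 -1 -6
isub       78 5
bipush -9  78 5 -9
bipush 3   78 5 -9 3
ineg       78 5 -9 -3
ineg       78 5 -9 3

[78, 5, -9, 3]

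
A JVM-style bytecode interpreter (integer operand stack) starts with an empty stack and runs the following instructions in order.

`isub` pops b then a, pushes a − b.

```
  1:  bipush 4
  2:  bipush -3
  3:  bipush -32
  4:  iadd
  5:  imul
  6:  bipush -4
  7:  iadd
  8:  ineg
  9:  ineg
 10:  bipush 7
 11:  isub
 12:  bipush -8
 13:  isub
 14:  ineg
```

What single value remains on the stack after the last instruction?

bipush 4    4
bipush -3   4 -3
bipush -32  4 -3 -32
iadd        4 -35
imul        -140
bipush -4   -140 -4
iadd        -144
ineg        144
ineg        -144
bipush 7    -144 7
isub        -151
bipush -8   -151 -8
isub        -143
ineg        143

143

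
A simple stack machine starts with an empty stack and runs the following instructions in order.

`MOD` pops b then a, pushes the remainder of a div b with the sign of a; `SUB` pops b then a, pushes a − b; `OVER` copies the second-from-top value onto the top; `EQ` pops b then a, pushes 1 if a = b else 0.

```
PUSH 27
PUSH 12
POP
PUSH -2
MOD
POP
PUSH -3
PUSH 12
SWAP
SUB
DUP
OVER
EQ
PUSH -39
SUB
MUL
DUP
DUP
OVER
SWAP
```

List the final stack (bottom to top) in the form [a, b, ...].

[600, 600, 600, 600]

PUSH 27  -> [27]
PUSH 12  -> [27, 12]
POP      -> [27]
PUSH -2  -> [27, -2]
MOD      -> [1]
POP      -> []
PUSH -3  -> [-3]
PUSH 12  -> [-3, 12]
SWAP     -> [12, -3]
SUB      -> [15]
DUP      -> [15, 15]
OVER     -> [15, 15, 15]
EQ       -> [15, 1]
PUSH -39 -> [15, 1, -39]
SUB      -> [15, 40]
MUL      -> [600]
DUP      -> [600, 600]
DUP      -> [600, 600, 600]
OVER     -> [600, 600, 600, 600]
SWAP     -> [600, 600, 600, 600]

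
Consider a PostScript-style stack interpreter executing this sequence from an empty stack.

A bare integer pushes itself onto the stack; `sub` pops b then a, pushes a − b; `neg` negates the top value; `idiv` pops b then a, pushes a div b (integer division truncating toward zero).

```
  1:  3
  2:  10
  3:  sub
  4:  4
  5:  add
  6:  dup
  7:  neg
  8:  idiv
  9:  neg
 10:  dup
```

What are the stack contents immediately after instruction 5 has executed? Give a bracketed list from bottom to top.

3    3
10   3 10
sub  -7
4    -7 4
add  -3

[-3]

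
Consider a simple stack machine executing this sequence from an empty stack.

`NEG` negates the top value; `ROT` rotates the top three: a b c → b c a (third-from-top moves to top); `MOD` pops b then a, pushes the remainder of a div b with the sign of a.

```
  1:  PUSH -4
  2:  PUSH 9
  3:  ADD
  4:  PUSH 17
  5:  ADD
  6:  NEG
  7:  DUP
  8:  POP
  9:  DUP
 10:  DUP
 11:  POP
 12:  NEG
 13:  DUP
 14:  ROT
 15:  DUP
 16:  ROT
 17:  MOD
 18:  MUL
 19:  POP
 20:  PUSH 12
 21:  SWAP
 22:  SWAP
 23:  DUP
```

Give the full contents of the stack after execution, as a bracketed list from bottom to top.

[22, 12, 12]

PUSH -4  -4
PUSH 9   -4 9
ADD      5
PUSH 17  5 17
ADD      22
NEG      -22
DUP      -22 -22
POP      -22
DUP      -22 -22
DUP      -22 -22 -22
POP      -22 -22
NEG      -22 22
DUP      -22 22 22
ROT      22 22 -22
DUP      22 22 -22 -22
ROT      22 -22 -22 22
MOD      22 -22 0
MUL      22 0
POP      22
PUSH 12  22 12
SWAP     12 22
SWAP     22 12
DUP      22 12 12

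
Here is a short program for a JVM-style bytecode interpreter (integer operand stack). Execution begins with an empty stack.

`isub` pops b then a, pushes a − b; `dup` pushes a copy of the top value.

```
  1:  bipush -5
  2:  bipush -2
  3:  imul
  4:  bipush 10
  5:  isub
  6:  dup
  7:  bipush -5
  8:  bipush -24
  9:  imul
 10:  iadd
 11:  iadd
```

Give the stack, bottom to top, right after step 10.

[0, 120]

bipush -5  : [-5]
bipush -2  : [-5, -2]
imul       : [10]
bipush 10  : [10, 10]
isub       : [0]
dup        : [0, 0]
bipush -5  : [0, 0, -5]
bipush -24 : [0, 0, -5, -24]
imul       : [0, 0, 120]
iadd       : [0, 120]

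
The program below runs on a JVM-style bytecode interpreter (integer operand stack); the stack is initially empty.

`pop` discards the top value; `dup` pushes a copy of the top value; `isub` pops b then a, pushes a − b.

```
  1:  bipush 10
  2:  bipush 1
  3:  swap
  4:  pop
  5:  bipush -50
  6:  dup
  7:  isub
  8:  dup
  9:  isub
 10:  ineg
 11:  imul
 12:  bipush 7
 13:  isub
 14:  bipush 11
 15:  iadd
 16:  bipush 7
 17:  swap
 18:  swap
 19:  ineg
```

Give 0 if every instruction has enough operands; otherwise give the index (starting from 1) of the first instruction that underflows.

bipush 10  -> 10
bipush 1   -> 10 1
swap       -> 1 10
pop        -> 1
bipush -50 -> 1 -50
dup        -> 1 -50 -50
isub       -> 1 0
dup        -> 1 0 0
isub       -> 1 0
ineg       -> 1 0
imul       -> 0
bipush 7   -> 0 7
isub       -> -7
bipush 11  -> -7 11
iadd       -> 4
bipush 7   -> 4 7
swap       -> 7 4
swap       -> 4 7
ineg       -> 4 -7

0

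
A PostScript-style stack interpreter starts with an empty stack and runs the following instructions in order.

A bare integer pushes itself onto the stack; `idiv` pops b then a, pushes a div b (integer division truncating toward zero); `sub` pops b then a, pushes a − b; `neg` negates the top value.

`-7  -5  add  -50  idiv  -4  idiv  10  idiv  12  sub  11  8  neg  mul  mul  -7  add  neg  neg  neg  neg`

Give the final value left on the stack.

-7   : [-7]
-5   : [-7, -5]
add  : [-12]
-50  : [-12, -50]
idiv : [0]
-4   : [0, -4]
idiv : [0]
10   : [0, 10]
idiv : [0]
12   : [0, 12]
sub  : [-12]
11   : [-12, 11]
8    : [-12, 11, 8]
neg  : [-12, 11, -8]
mul  : [-12, -88]
mul  : [1056]
-7   : [1056, -7]
add  : [1049]
neg  : [-1049]
neg  : [1049]
neg  : [-1049]
neg  : [1049]

1049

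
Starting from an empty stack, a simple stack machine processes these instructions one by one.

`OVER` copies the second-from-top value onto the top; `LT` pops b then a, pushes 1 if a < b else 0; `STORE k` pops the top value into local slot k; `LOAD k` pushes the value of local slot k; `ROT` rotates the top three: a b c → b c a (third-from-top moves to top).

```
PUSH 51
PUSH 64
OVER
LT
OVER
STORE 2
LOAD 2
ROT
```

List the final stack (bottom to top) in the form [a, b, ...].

PUSH 51  51
PUSH 64  51 64
OVER     51 64 51
LT       51 0
OVER     51 0 51
STORE 2  51 0
LOAD 2   51 0 51
ROT      0 51 51

[0, 51, 51]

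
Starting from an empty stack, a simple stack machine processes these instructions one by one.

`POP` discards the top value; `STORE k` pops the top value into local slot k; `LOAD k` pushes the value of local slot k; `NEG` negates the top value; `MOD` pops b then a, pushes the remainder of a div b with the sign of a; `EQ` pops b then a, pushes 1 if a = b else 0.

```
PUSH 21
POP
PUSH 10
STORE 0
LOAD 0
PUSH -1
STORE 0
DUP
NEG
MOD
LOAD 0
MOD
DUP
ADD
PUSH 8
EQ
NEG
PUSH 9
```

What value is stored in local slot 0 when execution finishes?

-1

PUSH 21 -> 21
POP     -> (empty)
PUSH 10 -> 10
STORE 0 -> (empty)
LOAD 0  -> 10
PUSH -1 -> 10 -1
STORE 0 -> 10
DUP     -> 10 10
NEG     -> 10 -10
MOD     -> 0
LOAD 0  -> 0 -1
MOD     -> 0
DUP     -> 0 0
ADD     -> 0
PUSH 8  -> 0 8
EQ      -> 0
NEG     -> 0
PUSH 9  -> 0 9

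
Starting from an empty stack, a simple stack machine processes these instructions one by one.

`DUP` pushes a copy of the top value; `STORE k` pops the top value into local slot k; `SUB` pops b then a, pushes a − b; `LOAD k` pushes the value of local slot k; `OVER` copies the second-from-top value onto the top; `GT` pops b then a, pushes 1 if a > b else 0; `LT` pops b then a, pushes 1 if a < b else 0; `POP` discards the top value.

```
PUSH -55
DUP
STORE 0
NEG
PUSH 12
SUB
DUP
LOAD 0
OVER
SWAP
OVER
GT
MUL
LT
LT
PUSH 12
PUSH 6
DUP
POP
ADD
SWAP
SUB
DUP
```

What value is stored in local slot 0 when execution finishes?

-55

PUSH -55  -55
DUP       -55 -55
STORE 0   -55
NEG       55
PUSH 12   55 12
SUB       43
DUP       43 43
LOAD 0    43 43 -55
OVER      43 43 -55 43
SWAP      43 43 43 -55
OVER      43 43 43 -55 43
GT        43 43 43 0
MUL       43 43 0
LT        43 0
LT        0
PUSH 12   0 12
PUSH 6    0 12 6
DUP       0 12 6 6
POP       0 12 6
ADD       0 18
SWAP      18 0
SUB       18
DUP       18 18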